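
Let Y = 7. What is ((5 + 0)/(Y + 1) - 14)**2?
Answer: 11449/64 ≈ 178.89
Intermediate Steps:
((5 + 0)/(Y + 1) - 14)**2 = ((5 + 0)/(7 + 1) - 14)**2 = (5/8 - 14)**2 = (-107/8)**2 = 11449/64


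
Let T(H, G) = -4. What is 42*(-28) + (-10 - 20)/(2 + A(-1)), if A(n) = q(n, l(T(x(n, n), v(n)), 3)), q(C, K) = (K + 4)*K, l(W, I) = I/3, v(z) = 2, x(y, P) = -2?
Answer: -8262/7 ≈ -1180.3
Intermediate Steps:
l(W, I) = I/3 (l(W, I) = I*(⅓) = I/3)
q(C, K) = K*(4 + K) (q(C, K) = (4 + K)*K = K*(4 + K))
A(n) = 5 (A(n) = ((⅓)*3)*(4 + (⅓)*3) = 1*(4 + 1) = 1*5 = 5)
42*(-28) + (-10 - 20)/(2 + A(-1)) = 42*(-28) + (-10 - 20)/(2 + 5) = -1176 - 30/7 = -8262/7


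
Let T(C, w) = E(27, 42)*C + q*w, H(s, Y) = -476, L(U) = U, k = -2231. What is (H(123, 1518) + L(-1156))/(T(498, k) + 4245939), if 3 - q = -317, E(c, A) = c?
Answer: -1632/3545465 ≈ -0.00046031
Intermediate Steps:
q = 320 (q = 3 - 1*(-317) = 3 + 317 = 320)
T(C, w) = 27*C + 320*w
(H(123, 1518) + L(-1156))/(T(498, k) + 4245939) = (-476 - 1156)/((27*498 + 320*(-2231)) + 4245939) = -1632/((13446 - 713920) + 4245939) = -1632/(-700474 + 4245939) = -1632/3545465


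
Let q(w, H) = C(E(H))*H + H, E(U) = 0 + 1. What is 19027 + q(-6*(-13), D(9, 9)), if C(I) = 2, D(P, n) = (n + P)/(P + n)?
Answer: 19030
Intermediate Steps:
E(U) = 1
D(P, n) = 1 (D(P, n) = (P + n)/(P + n) = 1)
q(w, H) = 3*H (q(w, H) = 2*H + H = 3*H)
19027 + q(-6*(-13), D(9, 9)) = 19027 + 3*1 = 19027 + 3 = 19030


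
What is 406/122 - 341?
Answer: -20598/61 ≈ -337.67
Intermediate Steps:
406/122 - 341 = 406*(1/122) - 341 = 203/61 - 341 = -20598/61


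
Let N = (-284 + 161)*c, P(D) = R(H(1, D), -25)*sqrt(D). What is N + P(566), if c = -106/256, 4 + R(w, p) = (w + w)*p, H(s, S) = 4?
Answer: 6519/128 - 204*sqrt(566) ≈ -4802.4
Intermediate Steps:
R(w, p) = -4 + 2*p*w (R(w, p) = -4 + (w + w)*p = -4 + (2*w)*p = -4 + 2*p*w)
c = -53/128 (c = -106*1/256 = -53/128 ≈ -0.41406)
P(D) = -204*sqrt(D) (P(D) = (-4 + 2*(-25)*4)*sqrt(D) = (-4 - 200)*sqrt(D) = -204*sqrt(D))
N = 6519/128 (N = (-284 + 161)*(-53/128) = -123*(-53/128) = 6519/128 ≈ 50.930)
N + P(566) = 6519/128 - 204*sqrt(566)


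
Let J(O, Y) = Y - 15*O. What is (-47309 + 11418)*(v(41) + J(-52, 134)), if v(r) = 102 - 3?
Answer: -36357583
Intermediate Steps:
v(r) = 99
J(O, Y) = Y - 15*O
(-47309 + 11418)*(v(41) + J(-52, 134)) = (-47309 + 11418)*(99 + (134 - 15*(-52))) = -35891*(99 + (134 + 780)) = -35891*(99 + 914) = -35891*1013 = -36357583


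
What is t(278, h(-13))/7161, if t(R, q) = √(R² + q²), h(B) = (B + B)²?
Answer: 2*√133565/7161 ≈ 0.10207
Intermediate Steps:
h(B) = 4*B² (h(B) = (2*B)² = 4*B²)
t(278, h(-13))/7161 = √(278² + (4*(-13)²)²)/7161 = √(77284 + (4*169)²)*(1/7161) = √(77284 + 676²)*(1/7161) = √(77284 + 456976)*(1/7161) = √534260*(1/7161) = (2*√133565)*(1/7161) = 2*√133565/7161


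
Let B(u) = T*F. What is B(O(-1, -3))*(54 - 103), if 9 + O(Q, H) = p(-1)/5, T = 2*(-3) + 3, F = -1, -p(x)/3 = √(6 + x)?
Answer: -147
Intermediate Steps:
p(x) = -3*√(6 + x)
T = -3 (T = -6 + 3 = -3)
O(Q, H) = -9 - 3*√5/5 (O(Q, H) = -9 - 3*√(6 - 1)/5 = -9 - 3*√5*(⅕) = -9 - 3*√5/5)
B(u) = 3 (B(u) = -3*(-1) = 3)
B(O(-1, -3))*(54 - 103) = 3*(54 - 103) = 3*(-49) = -147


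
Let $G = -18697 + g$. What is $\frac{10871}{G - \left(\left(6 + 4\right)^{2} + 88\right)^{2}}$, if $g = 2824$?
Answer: $- \frac{10871}{51217} \approx -0.21225$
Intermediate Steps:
$G = -15873$ ($G = -18697 + 2824 = -15873$)
$\frac{10871}{G - \left(\left(6 + 4\right)^{2} + 88\right)^{2}} = \frac{10871}{-15873 - \left(\left(6 + 4\right)^{2} + 88\right)^{2}} = \frac{10871}{-15873 - \left(10^{2} + 88\right)^{2}} = \frac{10871}{-15873 - \left(100 + 88\right)^{2}} = \frac{10871}{-15873 - 188^{2}} = \frac{10871}{-15873 - 35344} = \frac{10871}{-51217} = 10871 \left(- \frac{1}{51217}\right) = - \frac{10871}{51217}$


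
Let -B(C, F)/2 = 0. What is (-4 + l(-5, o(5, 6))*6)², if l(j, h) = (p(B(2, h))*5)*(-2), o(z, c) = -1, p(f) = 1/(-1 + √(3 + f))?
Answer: 3856 + 2040*√3 ≈ 7389.4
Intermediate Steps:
B(C, F) = 0 (B(C, F) = -2*0 = 0)
l(j, h) = -10/(-1 + √3) (l(j, h) = (5/(-1 + √(3 + 0)))*(-2) = (5/(-1 + √3))*(-2) = -10/(-1 + √3))
(-4 + l(-5, o(5, 6))*6)² = (-4 + (-5 - 5*√3)*6)² = (-4 + (-30 - 30*√3))² = (-34 - 30*√3)²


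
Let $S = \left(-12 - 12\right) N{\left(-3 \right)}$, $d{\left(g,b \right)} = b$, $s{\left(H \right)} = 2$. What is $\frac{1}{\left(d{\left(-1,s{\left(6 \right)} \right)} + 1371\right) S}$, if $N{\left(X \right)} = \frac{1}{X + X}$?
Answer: $\frac{1}{5492} \approx 0.00018208$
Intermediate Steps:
$N{\left(X \right)} = \frac{1}{2 X}$
$S = 4$ ($S = \left(-12 - 12\right) \frac{1}{2 \left(-3\right)} = - 24 \cdot \frac{1}{2} \left(- \frac{1}{3}\right) = \left(-24\right) \left(- \frac{1}{6}\right) = 4$)
$\frac{1}{\left(d{\left(-1,s{\left(6 \right)} \right)} + 1371\right) S} = \frac{1}{\left(2 + 1371\right) 4} = \frac{1}{1373 \cdot 4} = \frac{1}{5492}$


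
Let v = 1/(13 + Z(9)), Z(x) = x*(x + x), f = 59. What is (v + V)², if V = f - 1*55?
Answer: 491401/30625 ≈ 16.046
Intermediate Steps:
Z(x) = 2*x² (Z(x) = x*(2*x) = 2*x²)
V = 4 (V = 59 - 1*55 = 59 - 55 = 4)
v = 1/175 (v = 1/(13 + 2*9²) = 1/(13 + 2*81) = 1/(13 + 162) = 1/175 ≈ 0.0057143)
(v + V)² = (1/175 + 4)² = (701/175)² = 491401/30625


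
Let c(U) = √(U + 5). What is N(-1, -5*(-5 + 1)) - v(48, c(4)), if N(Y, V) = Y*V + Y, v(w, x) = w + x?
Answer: -72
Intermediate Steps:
c(U) = √(5 + U)
N(Y, V) = Y + V*Y (N(Y, V) = V*Y + Y = Y + V*Y)
N(-1, -5*(-5 + 1)) - v(48, c(4)) = -(1 - 5*(-5 + 1)) - (48 + √(5 + 4)) = -(1 - 5*(-4)) - (48 + √9) = -(1 + 20) - (48 + 3) = -1*21 - 1*51 = -21 - 51 = -72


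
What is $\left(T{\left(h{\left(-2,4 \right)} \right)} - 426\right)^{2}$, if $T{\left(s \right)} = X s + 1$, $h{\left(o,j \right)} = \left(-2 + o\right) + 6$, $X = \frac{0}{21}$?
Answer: $180625$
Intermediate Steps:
$X = 0$ ($X = 0 \cdot \frac{1}{21} = 0$)
$h{\left(o,j \right)} = 4 + o$
$T{\left(s \right)} = 1$ ($T{\left(s \right)} = 0 s + 1 = 0 + 1 = 1$)
$\left(T{\left(h{\left(-2,4 \right)} \right)} - 426\right)^{2} = \left(1 - 426\right)^{2} = \left(-425\right)^{2} = 180625$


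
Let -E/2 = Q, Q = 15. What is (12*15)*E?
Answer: -5400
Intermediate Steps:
E = -30 (E = -2*15 = -30)
(12*15)*E = (12*15)*(-30) = 180*(-30) = -5400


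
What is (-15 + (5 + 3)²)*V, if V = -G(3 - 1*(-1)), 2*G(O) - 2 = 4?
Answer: -147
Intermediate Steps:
G(O) = 3 (G(O) = 1 + (½)*4 = 1 + 2 = 3)
V = -3 (V = -1*3 = -3)
(-15 + (5 + 3)²)*V = (-15 + (5 + 3)²)*(-3) = (-15 + 8²)*(-3) = (-15 + 64)*(-3) = 49*(-3) = -147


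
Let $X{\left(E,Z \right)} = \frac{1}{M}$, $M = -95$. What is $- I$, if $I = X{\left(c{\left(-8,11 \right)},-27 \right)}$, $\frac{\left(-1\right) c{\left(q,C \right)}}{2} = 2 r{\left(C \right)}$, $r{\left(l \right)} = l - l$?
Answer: $\frac{1}{95} \approx 0.010526$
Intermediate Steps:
$r{\left(l \right)} = 0$
$c{\left(q,C \right)} = 0$ ($c{\left(q,C \right)} = - 2 \cdot 2 \cdot 0 = \left(-2\right) 0 = 0$)
$X{\left(E,Z \right)} = - \frac{1}{95}$ ($X{\left(E,Z \right)} = \frac{1}{-95} = - \frac{1}{95}$)
$I = - \frac{1}{95} \approx -0.010526$
$- I = \left(-1\right) \left(- \frac{1}{95}\right) = \frac{1}{95}$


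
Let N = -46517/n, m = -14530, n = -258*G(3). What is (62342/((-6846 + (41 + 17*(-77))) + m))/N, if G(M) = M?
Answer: -1340353/29259193 ≈ -0.045810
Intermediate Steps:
n = -774 (n = -258*3 = -774)
N = 46517/774 (N = -46517/(-774) = -46517*(-1/774) = 46517/774 ≈ 60.099)
(62342/((-6846 + (41 + 17*(-77))) + m))/N = (62342/((-6846 + (41 + 17*(-77))) - 14530))/(46517/774) = (62342/((-6846 + (41 - 1309)) - 14530))*(774/46517) = (62342/((-6846 - 1268) - 14530))*(774/46517) = (62342/(-8114 - 14530))*(774/46517) = (62342/(-22644))*(774/46517) = (62342*(-1/22644))*(774/46517) = -31171/11322*774/46517 = -1340353/29259193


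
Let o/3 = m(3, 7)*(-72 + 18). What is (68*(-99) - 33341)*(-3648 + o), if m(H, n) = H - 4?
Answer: 139694478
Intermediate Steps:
m(H, n) = -4 + H
o = 162 (o = 3*((-4 + 3)*(-72 + 18)) = 3*(-1*(-54)) = 3*54 = 162)
(68*(-99) - 33341)*(-3648 + o) = (68*(-99) - 33341)*(-3648 + 162) = (-6732 - 33341)*(-3486) = -40073*(-3486) = 139694478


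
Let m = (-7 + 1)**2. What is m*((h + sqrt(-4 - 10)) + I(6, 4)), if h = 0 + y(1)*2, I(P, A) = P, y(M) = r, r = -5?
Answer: -144 + 36*I*sqrt(14) ≈ -144.0 + 134.7*I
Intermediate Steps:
y(M) = -5
h = -10 (h = 0 - 5*2 = 0 - 10 = -10)
m = 36 (m = (-6)**2 = 36)
m*((h + sqrt(-4 - 10)) + I(6, 4)) = 36*((-10 + sqrt(-4 - 10)) + 6) = 36*((-10 + sqrt(-14)) + 6) = 36*((-10 + I*sqrt(14)) + 6) = 36*(-4 + I*sqrt(14)) = -144 + 36*I*sqrt(14)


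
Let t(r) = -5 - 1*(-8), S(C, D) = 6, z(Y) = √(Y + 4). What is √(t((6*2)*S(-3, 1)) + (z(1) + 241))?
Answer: √(244 + √5) ≈ 15.692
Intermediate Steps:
z(Y) = √(4 + Y)
t(r) = 3 (t(r) = -5 + 8 = 3)
√(t((6*2)*S(-3, 1)) + (z(1) + 241)) = √(3 + (√(4 + 1) + 241)) = √(3 + (√5 + 241)) = √(3 + (241 + √5)) = √(244 + √5)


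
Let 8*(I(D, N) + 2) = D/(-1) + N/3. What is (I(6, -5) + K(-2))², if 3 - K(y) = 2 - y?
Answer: 9025/576 ≈ 15.668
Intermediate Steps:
I(D, N) = -2 - D/8 + N/24 (I(D, N) = -2 + (D/(-1) + N/3)/8 = -2 + (D*(-1) + N*(⅓))/8 = -2 + (-D + N/3)/8 = -2 + (-D/8 + N/24) = -2 - D/8 + N/24)
K(y) = 1 + y (K(y) = 3 - (2 - y) = 3 + (-2 + y) = 1 + y)
(I(6, -5) + K(-2))² = ((-2 - ⅛*6 + (1/24)*(-5)) + (1 - 2))² = ((-2 - ¾ - 5/24) - 1)² = (-71/24 - 1)² = (-95/24)² = 9025/576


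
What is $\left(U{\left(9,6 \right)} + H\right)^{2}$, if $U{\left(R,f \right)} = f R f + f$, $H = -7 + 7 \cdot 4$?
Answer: $123201$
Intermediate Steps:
$H = 21$ ($H = -7 + 28 = 21$)
$U{\left(R,f \right)} = f + R f^{2}$ ($U{\left(R,f \right)} = R f f + f = R f^{2} + f = f + R f^{2}$)
$\left(U{\left(9,6 \right)} + H\right)^{2} = \left(6 \left(1 + 9 \cdot 6\right) + 21\right)^{2} = \left(6 \left(1 + 54\right) + 21\right)^{2} = \left(6 \cdot 55 + 21\right)^{2} = \left(330 + 21\right)^{2} = 351^{2} = 123201$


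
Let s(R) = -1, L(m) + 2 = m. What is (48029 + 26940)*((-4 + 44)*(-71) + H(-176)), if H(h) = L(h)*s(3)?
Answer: -199567478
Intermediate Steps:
L(m) = -2 + m
H(h) = 2 - h (H(h) = (-2 + h)*(-1) = 2 - h)
(48029 + 26940)*((-4 + 44)*(-71) + H(-176)) = (48029 + 26940)*((-4 + 44)*(-71) + (2 - 1*(-176))) = 74969*(40*(-71) + (2 + 176)) = 74969*(-2840 + 178) = 74969*(-2662) = -199567478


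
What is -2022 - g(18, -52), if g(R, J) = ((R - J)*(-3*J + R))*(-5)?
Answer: 58878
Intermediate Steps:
g(R, J) = -5*(R - J)*(R - 3*J) (g(R, J) = ((R - J)*(R - 3*J))*(-5) = -5*(R - J)*(R - 3*J))
-2022 - g(18, -52) = -2022 - (-15*(-52)² - 5*18² + 20*(-52)*18) = -2022 - (-15*2704 - 5*324 - 18720) = -2022 - (-40560 - 1620 - 18720) = -2022 - 1*(-60900) = -2022 + 60900 = 58878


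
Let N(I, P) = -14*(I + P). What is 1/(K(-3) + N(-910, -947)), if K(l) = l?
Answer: 1/25995 ≈ 3.8469e-5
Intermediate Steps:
N(I, P) = -14*I - 14*P
1/(K(-3) + N(-910, -947)) = 1/(-3 + (-14*(-910) - 14*(-947))) = 1/(-3 + (12740 + 13258)) = 1/(-3 + 25998) = 1/25995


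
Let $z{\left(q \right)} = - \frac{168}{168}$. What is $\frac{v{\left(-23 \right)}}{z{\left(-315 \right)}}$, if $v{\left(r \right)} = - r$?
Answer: $-23$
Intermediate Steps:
$z{\left(q \right)} = -1$ ($z{\left(q \right)} = \left(-168\right) \frac{1}{168} = -1$)
$\frac{v{\left(-23 \right)}}{z{\left(-315 \right)}} = \frac{\left(-1\right) \left(-23\right)}{-1} = 23 \left(-1\right) = -23$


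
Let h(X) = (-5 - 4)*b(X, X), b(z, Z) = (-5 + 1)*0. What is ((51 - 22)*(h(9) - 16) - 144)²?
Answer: 369664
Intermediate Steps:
b(z, Z) = 0 (b(z, Z) = -4*0 = 0)
h(X) = 0 (h(X) = (-5 - 4)*0 = -9*0 = 0)
((51 - 22)*(h(9) - 16) - 144)² = ((51 - 22)*(0 - 16) - 144)² = (29*(-16) - 144)² = (-464 - 144)² = (-608)² = 369664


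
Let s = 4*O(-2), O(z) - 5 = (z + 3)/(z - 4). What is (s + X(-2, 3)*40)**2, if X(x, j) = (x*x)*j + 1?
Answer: 2617924/9 ≈ 2.9088e+5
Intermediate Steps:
X(x, j) = 1 + j*x**2 (X(x, j) = x**2*j + 1 = j*x**2 + 1 = 1 + j*x**2)
O(z) = 5 + (3 + z)/(-4 + z) (O(z) = 5 + (z + 3)/(z - 4) = 5 + (3 + z)/(-4 + z))
s = 58/3 (s = 4*((-17 + 6*(-2))/(-4 - 2)) = 4*((-17 - 12)/(-6)) = 4*(-1/6*(-29)) = 4*(29/6) = 58/3 ≈ 19.333)
(s + X(-2, 3)*40)**2 = (58/3 + (1 + 3*(-2)**2)*40)**2 = (58/3 + (1 + 3*4)*40)**2 = (58/3 + (1 + 12)*40)**2 = (58/3 + 13*40)**2 = (58/3 + 520)**2 = (1618/3)**2 = 2617924/9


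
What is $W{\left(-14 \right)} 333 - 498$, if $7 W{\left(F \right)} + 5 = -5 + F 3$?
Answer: $- \frac{20802}{7} \approx -2971.7$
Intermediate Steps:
$W{\left(F \right)} = - \frac{10}{7} + \frac{3 F}{7}$ ($W{\left(F \right)} = - \frac{5}{7} + \frac{-5 + F 3}{7} = - \frac{5}{7} + \frac{-5 + 3 F}{7} = - \frac{5}{7} + \left(- \frac{5}{7} + \frac{3 F}{7}\right) = - \frac{10}{7} + \frac{3 F}{7}$)
$W{\left(-14 \right)} 333 - 498 = \left(- \frac{10}{7} + \frac{3}{7} \left(-14\right)\right) 333 - 498 = \left(- \frac{10}{7} - 6\right) 333 - 498 = \left(- \frac{52}{7}\right) 333 - 498 = - \frac{17316}{7} - 498 = - \frac{20802}{7}$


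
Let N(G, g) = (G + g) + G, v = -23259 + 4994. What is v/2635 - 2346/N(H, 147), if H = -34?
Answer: -1524929/41633 ≈ -36.628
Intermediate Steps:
v = -18265
N(G, g) = g + 2*G
v/2635 - 2346/N(H, 147) = -18265/2635 - 2346/(147 + 2*(-34)) = -18265*1/2635 - 2346/(147 - 68) = -3653/527 - 2346/79 = -1524929/41633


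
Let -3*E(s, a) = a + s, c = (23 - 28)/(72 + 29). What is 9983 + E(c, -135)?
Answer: 3038489/303 ≈ 10028.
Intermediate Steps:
c = -5/101 ≈ -0.049505
E(s, a) = -a/3 - s/3 (E(s, a) = -(a + s)/3 = -a/3 - s/3)
9983 + E(c, -135) = 9983 + (-⅓*(-135) - ⅓*(-5/101)) = 9983 + (45 + 5/303) = 9983 + 13640/303 = 3038489/303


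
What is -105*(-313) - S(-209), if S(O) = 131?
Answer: 32734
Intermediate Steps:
-105*(-313) - S(-209) = -105*(-313) - 1*131 = 32865 - 131 = 32734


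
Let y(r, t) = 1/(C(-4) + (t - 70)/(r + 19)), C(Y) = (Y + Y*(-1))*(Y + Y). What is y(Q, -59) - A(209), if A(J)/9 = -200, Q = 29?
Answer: 77384/43 ≈ 1799.6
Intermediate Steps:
A(J) = -1800 (A(J) = 9*(-200) = -1800)
C(Y) = 0 (C(Y) = (Y - Y)*(2*Y) = 0*(2*Y) = 0)
y(r, t) = (19 + r)/(-70 + t) (y(r, t) = 1/(0 + (t - 70)/(r + 19)) = 1/(0 + (-70 + t)/(19 + r)) = 1/((-70 + t)/(19 + r)) = (19 + r)/(-70 + t))
y(Q, -59) - A(209) = (19 + 29)/(-70 - 59) - 1*(-1800) = 48/(-129) + 1800 = -1/129*48 + 1800 = -16/43 + 1800 = 77384/43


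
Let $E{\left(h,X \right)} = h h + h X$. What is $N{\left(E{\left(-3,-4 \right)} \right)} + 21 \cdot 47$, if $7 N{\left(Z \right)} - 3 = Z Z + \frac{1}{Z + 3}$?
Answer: $\frac{176473}{168} \approx 1050.4$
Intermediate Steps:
$E{\left(h,X \right)} = h^{2} + X h$
$N{\left(Z \right)} = \frac{3}{7} + \frac{Z^{2}}{7} + \frac{1}{7 \left(3 + Z\right)}$ ($N{\left(Z \right)} = \frac{3}{7} + \frac{Z Z + \frac{1}{Z + 3}}{7} = \frac{3}{7} + \frac{Z^{2} + \frac{1}{3 + Z}}{7} = \frac{3}{7} + \left(\frac{Z^{2}}{7} + \frac{1}{7 \left(3 + Z\right)}\right) = \frac{3}{7} + \frac{Z^{2}}{7} + \frac{1}{7 \left(3 + Z\right)}$)
$N{\left(E{\left(-3,-4 \right)} \right)} + 21 \cdot 47 = \frac{10 + \left(- 3 \left(-4 - 3\right)\right)^{3} + 3 \left(- 3 \left(-4 - 3\right)\right) + 3 \left(- 3 \left(-4 - 3\right)\right)^{2}}{7 \left(3 - 3 \left(-4 - 3\right)\right)} + 21 \cdot 47 = \frac{10 + \left(\left(-3\right) \left(-7\right)\right)^{3} + 3 \left(\left(-3\right) \left(-7\right)\right) + 3 \left(\left(-3\right) \left(-7\right)\right)^{2}}{7 \left(3 - -21\right)} + 987 = \frac{10 + 21^{3} + 3 \cdot 21 + 3 \cdot 21^{2}}{7 \left(3 + 21\right)} + 987 = \frac{10 + 9261 + 63 + 3 \cdot 441}{7 \cdot 24} + 987 = \frac{1}{7} \cdot \frac{1}{24} \left(10 + 9261 + 63 + 1323\right) + 987 = \frac{1}{7} \cdot \frac{1}{24} \cdot 10657 + 987 = \frac{10657}{168} + 987 = \frac{176473}{168}$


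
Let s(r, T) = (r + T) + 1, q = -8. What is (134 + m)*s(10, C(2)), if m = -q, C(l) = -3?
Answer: 1136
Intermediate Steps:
s(r, T) = 1 + T + r (s(r, T) = (T + r) + 1 = 1 + T + r)
m = 8 (m = -1*(-8) = 8)
(134 + m)*s(10, C(2)) = (134 + 8)*(1 - 3 + 10) = 142*8 = 1136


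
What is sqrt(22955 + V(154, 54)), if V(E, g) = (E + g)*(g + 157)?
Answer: 3*sqrt(7427) ≈ 258.54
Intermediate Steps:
V(E, g) = (157 + g)*(E + g) (V(E, g) = (E + g)*(157 + g) = (157 + g)*(E + g))
sqrt(22955 + V(154, 54)) = sqrt(22955 + (54**2 + 157*154 + 157*54 + 154*54)) = sqrt(22955 + (2916 + 24178 + 8478 + 8316)) = sqrt(22955 + 43888) = sqrt(66843) = 3*sqrt(7427)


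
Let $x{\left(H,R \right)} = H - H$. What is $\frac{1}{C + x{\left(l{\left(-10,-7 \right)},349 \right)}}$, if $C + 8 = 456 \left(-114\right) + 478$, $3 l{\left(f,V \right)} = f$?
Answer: $- \frac{1}{51514} \approx -1.9412 \cdot 10^{-5}$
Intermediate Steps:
$l{\left(f,V \right)} = \frac{f}{3}$
$x{\left(H,R \right)} = 0$
$C = -51514$ ($C = -8 + \left(456 \left(-114\right) + 478\right) = -8 + \left(-51984 + 478\right) = -8 - 51506 = -51514$)
$\frac{1}{C + x{\left(l{\left(-10,-7 \right)},349 \right)}} = \frac{1}{-51514 + 0} = \frac{1}{-51514} = - \frac{1}{51514}$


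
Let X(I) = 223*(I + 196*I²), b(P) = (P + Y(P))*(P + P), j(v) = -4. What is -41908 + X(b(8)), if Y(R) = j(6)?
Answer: 179000332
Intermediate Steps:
Y(R) = -4
b(P) = 2*P*(-4 + P) (b(P) = (P - 4)*(P + P) = (-4 + P)*(2*P) = 2*P*(-4 + P))
X(I) = 223*I + 43708*I²
-41908 + X(b(8)) = -41908 + 223*(2*8*(-4 + 8))*(1 + 196*(2*8*(-4 + 8))) = -41908 + 223*(2*8*4)*(1 + 196*(2*8*4)) = -41908 + 223*64*(1 + 196*64) = -41908 + 223*64*(1 + 12544) = -41908 + 223*64*12545 = -41908 + 179042240 = 179000332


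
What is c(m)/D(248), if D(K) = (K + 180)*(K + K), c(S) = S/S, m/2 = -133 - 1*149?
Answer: 1/212288 ≈ 4.7106e-6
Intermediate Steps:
m = -564 (m = 2*(-133 - 1*149) = 2*(-133 - 149) = 2*(-282) = -564)
c(S) = 1
D(K) = 2*K*(180 + K) (D(K) = (180 + K)*(2*K) = 2*K*(180 + K))
c(m)/D(248) = 1/(2*248*(180 + 248)) = 1/(2*248*428) = 1/212288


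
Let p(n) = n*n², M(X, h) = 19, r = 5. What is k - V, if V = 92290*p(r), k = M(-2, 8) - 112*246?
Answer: -11563783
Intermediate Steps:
k = -27533 (k = 19 - 112*246 = 19 - 27552 = -27533)
p(n) = n³
V = 11536250 (V = 92290*5³ = 92290*125 = 11536250)
k - V = -27533 - 1*11536250 = -27533 - 11536250 = -11563783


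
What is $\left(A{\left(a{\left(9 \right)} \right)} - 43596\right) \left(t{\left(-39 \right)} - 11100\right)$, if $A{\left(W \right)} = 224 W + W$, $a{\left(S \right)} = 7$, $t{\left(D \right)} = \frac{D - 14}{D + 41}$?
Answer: $\frac{935093313}{2} \approx 4.6755 \cdot 10^{8}$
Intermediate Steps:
$t{\left(D \right)} = \frac{-14 + D}{41 + D}$
$A{\left(W \right)} = 225 W$
$\left(A{\left(a{\left(9 \right)} \right)} - 43596\right) \left(t{\left(-39 \right)} - 11100\right) = \left(225 \cdot 7 - 43596\right) \left(\frac{-14 - 39}{41 - 39} - 11100\right) = \left(1575 - 43596\right) \left(\frac{1}{2} \left(-53\right) - 11100\right) = - 42021 \left(\frac{1}{2} \left(-53\right) - 11100\right) = - 42021 \left(- \frac{53}{2} - 11100\right) = \left(-42021\right) \left(- \frac{22253}{2}\right) = \frac{935093313}{2}$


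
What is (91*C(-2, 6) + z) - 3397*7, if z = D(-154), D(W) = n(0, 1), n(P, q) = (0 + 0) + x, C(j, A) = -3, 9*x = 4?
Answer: -216464/9 ≈ -24052.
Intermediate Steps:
x = 4/9 (x = (1/9)*4 = 4/9 ≈ 0.44444)
n(P, q) = 4/9 (n(P, q) = (0 + 0) + 4/9 = 0 + 4/9 = 4/9)
D(W) = 4/9
z = 4/9 ≈ 0.44444
(91*C(-2, 6) + z) - 3397*7 = (91*(-3) + 4/9) - 3397*7 = (-273 + 4/9) - 23779 = -2453/9 - 23779 = -216464/9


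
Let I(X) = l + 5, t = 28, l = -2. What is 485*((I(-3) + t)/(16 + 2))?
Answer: 15035/18 ≈ 835.28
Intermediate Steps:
I(X) = 3 (I(X) = -2 + 5 = 3)
485*((I(-3) + t)/(16 + 2)) = 485*((3 + 28)/(16 + 2)) = 485*(31/18) = 15035/18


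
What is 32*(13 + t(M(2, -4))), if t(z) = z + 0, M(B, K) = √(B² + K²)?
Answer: 416 + 64*√5 ≈ 559.11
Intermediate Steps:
t(z) = z
32*(13 + t(M(2, -4))) = 32*(13 + √(2² + (-4)²)) = 32*(13 + √(4 + 16)) = 32*(13 + √20) = 32*(13 + 2*√5) = 416 + 64*√5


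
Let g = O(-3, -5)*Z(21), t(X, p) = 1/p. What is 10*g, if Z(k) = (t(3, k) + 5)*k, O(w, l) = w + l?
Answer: -8480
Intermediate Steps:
O(w, l) = l + w
Z(k) = k*(5 + 1/k) (Z(k) = (1/k + 5)*k = (5 + 1/k)*k = k*(5 + 1/k))
g = -848 (g = (-5 - 3)*(1 + 5*21) = -8*(1 + 105) = -8*106 = -848)
10*g = 10*(-848) = -8480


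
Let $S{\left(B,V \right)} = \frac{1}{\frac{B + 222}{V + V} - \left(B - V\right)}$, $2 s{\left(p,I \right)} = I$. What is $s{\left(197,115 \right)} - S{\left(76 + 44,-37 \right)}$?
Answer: $\frac{343887}{5980} \approx 57.506$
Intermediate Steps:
$s{\left(p,I \right)} = \frac{I}{2}$
$S{\left(B,V \right)} = \frac{1}{V - B + \frac{222 + B}{2 V}}$ ($S{\left(B,V \right)} = \frac{1}{\frac{222 + B}{2 V} - \left(B - V\right)} = \frac{1}{V - B + \frac{222 + B}{2 V}}$)
$s{\left(197,115 \right)} - S{\left(76 + 44,-37 \right)} = \frac{1}{2} \cdot 115 - 2 \left(-37\right) \frac{1}{222 + \left(76 + 44\right) + 2 \left(-37\right)^{2} - 2 \left(76 + 44\right) \left(-37\right)} = \frac{115}{2} - 2 \left(-37\right) \frac{1}{222 + 120 + 2 \cdot 1369 - 240 \left(-37\right)} = \frac{115}{2} - 2 \left(-37\right) \frac{1}{222 + 120 + 2738 + 8880} = \frac{115}{2} - 2 \left(-37\right) \frac{1}{11960} = \frac{115}{2} - - \frac{37}{5980} = \frac{115}{2} + \frac{37}{5980} = \frac{343887}{5980}$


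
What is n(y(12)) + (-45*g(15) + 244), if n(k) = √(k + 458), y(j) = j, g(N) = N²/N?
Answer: -431 + √470 ≈ -409.32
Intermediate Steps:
g(N) = N
n(k) = √(458 + k)
n(y(12)) + (-45*g(15) + 244) = √(458 + 12) + (-45*15 + 244) = √470 + (-675 + 244) = √470 - 431 = -431 + √470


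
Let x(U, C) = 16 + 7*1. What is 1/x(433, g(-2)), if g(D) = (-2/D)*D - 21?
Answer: 1/23 ≈ 0.043478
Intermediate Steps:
g(D) = -23 (g(D) = -2 - 21 = -23)
x(U, C) = 23 (x(U, C) = 16 + 7 = 23)
1/x(433, g(-2)) = 1/23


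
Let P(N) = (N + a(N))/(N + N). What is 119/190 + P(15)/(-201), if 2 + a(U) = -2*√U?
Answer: 7151/11457 + √15/3015 ≈ 0.62544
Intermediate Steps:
a(U) = -2 - 2*√U
P(N) = (-2 + N - 2*√N)/(2*N) (P(N) = (N + (-2 - 2*√N))/(N + N) = (-2 + N - 2*√N)/((2*N)) = (-2 + N - 2*√N)*(1/(2*N)) = (-2 + N - 2*√N)/(2*N))
119/190 + P(15)/(-201) = 119/190 + ((-1 + (½)*15 - √15)/15)/(-201) = 119*(1/190) + ((-1 + 15/2 - √15)/15)*(-1/201) = 119/190 + ((13/2 - √15)/15)*(-1/201) = 119/190 + (13/30 - √15/15)*(-1/201) = 119/190 + (-13/6030 + √15/3015) = 7151/11457 + √15/3015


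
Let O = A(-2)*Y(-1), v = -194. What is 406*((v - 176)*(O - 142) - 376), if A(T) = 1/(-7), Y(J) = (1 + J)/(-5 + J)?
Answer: 21178584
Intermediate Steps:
Y(J) = (1 + J)/(-5 + J)
A(T) = -⅐
O = 0 (O = -(1 - 1)/(7*(-5 - 1)) = -0/(7*(-6)) = -(-1)*0/42 = -⅐*0 = 0)
406*((v - 176)*(O - 142) - 376) = 406*((-194 - 176)*(0 - 142) - 376) = 406*(-370*(-142) - 376) = 406*(52540 - 376) = 406*52164 = 21178584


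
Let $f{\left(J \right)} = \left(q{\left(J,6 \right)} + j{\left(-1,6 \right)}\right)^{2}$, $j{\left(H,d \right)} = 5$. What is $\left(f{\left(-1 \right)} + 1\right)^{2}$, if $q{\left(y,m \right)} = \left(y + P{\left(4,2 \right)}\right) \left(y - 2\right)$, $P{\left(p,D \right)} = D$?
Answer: $25$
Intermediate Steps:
$q{\left(y,m \right)} = \left(-2 + y\right) \left(2 + y\right)$ ($q{\left(y,m \right)} = \left(y + 2\right) \left(y - 2\right) = \left(2 + y\right) \left(-2 + y\right) = \left(-2 + y\right) \left(2 + y\right)$)
$f{\left(J \right)} = \left(1 + J^{2}\right)^{2}$ ($f{\left(J \right)} = \left(\left(-4 + J^{2}\right) + 5\right)^{2} = \left(1 + J^{2}\right)^{2}$)
$\left(f{\left(-1 \right)} + 1\right)^{2} = \left(\left(1 + \left(-1\right)^{2}\right)^{2} + 1\right)^{2} = \left(\left(1 + 1\right)^{2} + 1\right)^{2} = \left(2^{2} + 1\right)^{2} = \left(4 + 1\right)^{2} = 5^{2} = 25$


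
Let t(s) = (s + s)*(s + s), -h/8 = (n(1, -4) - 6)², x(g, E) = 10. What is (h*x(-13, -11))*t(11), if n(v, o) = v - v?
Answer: -1393920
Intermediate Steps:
n(v, o) = 0
h = -288 (h = -8*(0 - 6)² = -8*(-6)² = -8*36 = -288)
t(s) = 4*s² (t(s) = (2*s)*(2*s) = 4*s²)
(h*x(-13, -11))*t(11) = (-288*10)*(4*11²) = -11520*121 = -2880*484 = -1393920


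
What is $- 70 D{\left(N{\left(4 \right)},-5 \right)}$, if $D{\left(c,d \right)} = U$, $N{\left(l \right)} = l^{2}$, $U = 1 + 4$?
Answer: $-350$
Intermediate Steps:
$U = 5$
$D{\left(c,d \right)} = 5$
$- 70 D{\left(N{\left(4 \right)},-5 \right)} = \left(-70\right) 5 = -350$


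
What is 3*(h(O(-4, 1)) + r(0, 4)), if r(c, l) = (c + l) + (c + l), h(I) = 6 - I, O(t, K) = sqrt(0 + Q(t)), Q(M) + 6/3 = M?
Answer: 42 - 3*I*sqrt(6) ≈ 42.0 - 7.3485*I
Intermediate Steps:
Q(M) = -2 + M
O(t, K) = sqrt(-2 + t) (O(t, K) = sqrt(0 + (-2 + t)) = sqrt(-2 + t))
r(c, l) = 2*c + 2*l
3*(h(O(-4, 1)) + r(0, 4)) = 3*((6 - sqrt(-2 - 4)) + (2*0 + 2*4)) = 3*((6 - sqrt(-6)) + (0 + 8)) = 3*((6 - I*sqrt(6)) + 8) = 3*(14 - I*sqrt(6)) = 42 - 3*I*sqrt(6)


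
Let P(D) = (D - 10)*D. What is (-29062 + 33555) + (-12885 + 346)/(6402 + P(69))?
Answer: 47042650/10473 ≈ 4491.8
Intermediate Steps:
P(D) = D*(-10 + D) (P(D) = (-10 + D)*D = D*(-10 + D))
(-29062 + 33555) + (-12885 + 346)/(6402 + P(69)) = (-29062 + 33555) + (-12885 + 346)/(6402 + 69*(-10 + 69)) = 4493 - 12539/(6402 + 69*59) = 4493 - 12539/(6402 + 4071) = 4493 - 12539/10473 = 47042650/10473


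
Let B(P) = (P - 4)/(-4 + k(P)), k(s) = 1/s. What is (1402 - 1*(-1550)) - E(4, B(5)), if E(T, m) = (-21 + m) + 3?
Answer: 56435/19 ≈ 2970.3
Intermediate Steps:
B(P) = (-4 + P)/(-4 + 1/P) (B(P) = (P - 4)/(-4 + 1/P) = (-4 + P)/(-4 + 1/P))
E(T, m) = -18 + m
(1402 - 1*(-1550)) - E(4, B(5)) = (1402 - 1*(-1550)) - (-18 + 5*(4 - 1*5)/(-1 + 4*5)) = (1402 + 1550) - (-18 + 5*(4 - 5)/(-1 + 20)) = 2952 - (-18 + 5*(-1)/19) = 2952 - (-18 + 5*(1/19)*(-1)) = 2952 - (-18 - 5/19) = 2952 - 1*(-347/19) = 2952 + 347/19 = 56435/19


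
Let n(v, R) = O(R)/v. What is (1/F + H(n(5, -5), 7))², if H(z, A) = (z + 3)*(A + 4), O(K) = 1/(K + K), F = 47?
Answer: 5941788889/5522500 ≈ 1075.9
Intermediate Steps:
O(K) = 1/(2*K)
n(v, R) = 1/(2*R*v) (n(v, R) = (1/(2*R))/v = 1/(2*R*v))
H(z, A) = (3 + z)*(4 + A)
(1/F + H(n(5, -5), 7))² = (1/47 + (12 + 3*7 + 4*((½)/(-5*5)) + 7*((½)/(-5*5))))² = (1/47 + (12 + 21 + 4*((½)*(-⅕)*(⅕)) + 7*((½)*(-⅕)*(⅕))))² = (1/47 + (12 + 21 + 4*(-1/50) + 7*(-1/50)))² = (1/47 + (12 + 21 - 2/25 - 7/50))² = (1/47 + 1639/50)² = (77083/2350)² = 5941788889/5522500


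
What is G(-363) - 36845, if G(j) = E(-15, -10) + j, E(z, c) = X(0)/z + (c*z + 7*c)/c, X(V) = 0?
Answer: -37216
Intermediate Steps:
E(z, c) = (7*c + c*z)/c (E(z, c) = 0/z + (c*z + 7*c)/c = 0 + (7*c + c*z)/c = (7*c + c*z)/c)
G(j) = -8 + j (G(j) = (7 - 15) + j = -8 + j)
G(-363) - 36845 = (-8 - 363) - 36845 = -371 - 36845 = -37216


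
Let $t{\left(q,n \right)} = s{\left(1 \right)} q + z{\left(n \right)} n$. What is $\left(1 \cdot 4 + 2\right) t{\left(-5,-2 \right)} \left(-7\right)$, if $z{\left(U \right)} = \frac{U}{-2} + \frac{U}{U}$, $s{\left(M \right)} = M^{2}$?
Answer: $378$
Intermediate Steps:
$z{\left(U \right)} = 1 - \frac{U}{2}$ ($z{\left(U \right)} = U \left(- \frac{1}{2}\right) + 1 = - \frac{U}{2} + 1 = 1 - \frac{U}{2}$)
$t{\left(q,n \right)} = q + n \left(1 - \frac{n}{2}\right)$ ($t{\left(q,n \right)} = 1^{2} q + \left(1 - \frac{n}{2}\right) n = 1 q + n \left(1 - \frac{n}{2}\right) = q + n \left(1 - \frac{n}{2}\right)$)
$\left(1 \cdot 4 + 2\right) t{\left(-5,-2 \right)} \left(-7\right) = \left(1 \cdot 4 + 2\right) \left(-2 - 5 - \frac{\left(-2\right)^{2}}{2}\right) \left(-7\right) = \left(4 + 2\right) \left(-2 - 5 - 2\right) \left(-7\right) = 6 \left(-2 - 5 - 2\right) \left(-7\right) = 6 \left(-9\right) \left(-7\right) = \left(-54\right) \left(-7\right) = 378$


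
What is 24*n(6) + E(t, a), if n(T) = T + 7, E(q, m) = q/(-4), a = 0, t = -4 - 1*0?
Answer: 313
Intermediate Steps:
t = -4 (t = -4 + 0 = -4)
E(q, m) = -q/4 (E(q, m) = q*(-¼) = -q/4)
n(T) = 7 + T
24*n(6) + E(t, a) = 24*(7 + 6) - ¼*(-4) = 24*13 + 1 = 312 + 1 = 313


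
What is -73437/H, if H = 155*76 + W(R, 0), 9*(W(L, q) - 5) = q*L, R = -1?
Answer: -73437/11785 ≈ -6.2314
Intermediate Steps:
W(L, q) = 5 + L*q/9 (W(L, q) = 5 + (q*L)/9 = 5 + (L*q)/9 = 5 + L*q/9)
H = 11785 (H = 155*76 + (5 + (1/9)*(-1)*0) = 11780 + (5 + 0) = 11780 + 5 = 11785)
-73437/H = -73437/11785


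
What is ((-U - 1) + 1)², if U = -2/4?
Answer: ¼ ≈ 0.25000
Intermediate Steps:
U = -½ (U = -2*¼ = -½ ≈ -0.50000)
((-U - 1) + 1)² = ((-1*(-½) - 1) + 1)² = ((½ - 1) + 1)² = (-½ + 1)² = (½)² = ¼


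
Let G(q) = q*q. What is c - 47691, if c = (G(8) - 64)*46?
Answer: -47691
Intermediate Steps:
G(q) = q**2
c = 0 (c = (8**2 - 64)*46 = (64 - 64)*46 = 0*46 = 0)
c - 47691 = 0 - 47691 = -47691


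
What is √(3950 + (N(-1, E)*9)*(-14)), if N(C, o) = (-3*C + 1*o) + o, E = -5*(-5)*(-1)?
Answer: 4*√617 ≈ 99.358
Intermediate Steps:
E = -25 (E = 25*(-1) = -25)
N(C, o) = -3*C + 2*o (N(C, o) = (-3*C + o) + o = (o - 3*C) + o = -3*C + 2*o)
√(3950 + (N(-1, E)*9)*(-14)) = √(3950 + ((-3*(-1) + 2*(-25))*9)*(-14)) = √(3950 + ((3 - 50)*9)*(-14)) = √(3950 - 47*9*(-14)) = √(3950 - 423*(-14)) = √(3950 + 5922) = √9872 = 4*√617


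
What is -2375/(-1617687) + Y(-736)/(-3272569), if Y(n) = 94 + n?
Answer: 8810906429/5293992327903 ≈ 0.0016643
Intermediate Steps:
-2375/(-1617687) + Y(-736)/(-3272569) = -2375/(-1617687) + (94 - 736)/(-3272569) = -2375*(-1/1617687) - 642*(-1/3272569) = 2375/1617687 + 642/3272569 = 8810906429/5293992327903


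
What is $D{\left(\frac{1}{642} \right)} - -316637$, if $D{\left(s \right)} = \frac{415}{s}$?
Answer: $583067$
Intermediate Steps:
$D{\left(\frac{1}{642} \right)} - -316637 = \frac{415}{\frac{1}{642}} - -316637 = 415 \frac{1}{\frac{1}{642}} + 316637 = 415 \cdot 642 + 316637 = 266430 + 316637 = 583067$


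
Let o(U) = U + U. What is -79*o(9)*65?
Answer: -92430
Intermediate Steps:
o(U) = 2*U
-79*o(9)*65 = -158*9*65 = -79*18*65 = -1422*65 = -92430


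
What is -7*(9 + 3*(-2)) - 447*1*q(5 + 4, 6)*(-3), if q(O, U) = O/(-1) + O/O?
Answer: -10749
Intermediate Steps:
q(O, U) = 1 - O (q(O, U) = O*(-1) + 1 = -O + 1 = 1 - O)
-7*(9 + 3*(-2)) - 447*1*q(5 + 4, 6)*(-3) = -7*(9 + 3*(-2)) - 447*1*(1 - (5 + 4))*(-3) = -7*(9 - 6) - 447*1*(1 - 1*9)*(-3) = -7*3 - 447*1*(1 - 9)*(-3) = -21 - 447*1*(-8)*(-3) = -21 - (-3576)*(-3) = -21 - 447*24 = -21 - 10728 = -10749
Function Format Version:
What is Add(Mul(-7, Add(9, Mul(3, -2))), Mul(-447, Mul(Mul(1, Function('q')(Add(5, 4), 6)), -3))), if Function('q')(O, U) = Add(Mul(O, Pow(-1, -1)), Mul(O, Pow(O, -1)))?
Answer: -10749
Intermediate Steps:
Function('q')(O, U) = Add(1, Mul(-1, O)) (Function('q')(O, U) = Add(Mul(O, -1), 1) = Add(Mul(-1, O), 1) = Add(1, Mul(-1, O)))
Add(Mul(-7, Add(9, Mul(3, -2))), Mul(-447, Mul(Mul(1, Function('q')(Add(5, 4), 6)), -3))) = Add(Mul(-7, Add(9, Mul(3, -2))), Mul(-447, Mul(Mul(1, Add(1, Mul(-1, Add(5, 4)))), -3))) = Add(Mul(-7, Add(9, -6)), Mul(-447, Mul(Mul(1, Add(1, Mul(-1, 9))), -3))) = Add(Mul(-7, 3), Mul(-447, Mul(Mul(1, Add(1, -9)), -3))) = Add(-21, Mul(-447, Mul(Mul(1, -8), -3))) = Add(-21, Mul(-447, Mul(-8, -3))) = Add(-21, Mul(-447, 24)) = Add(-21, -10728) = -10749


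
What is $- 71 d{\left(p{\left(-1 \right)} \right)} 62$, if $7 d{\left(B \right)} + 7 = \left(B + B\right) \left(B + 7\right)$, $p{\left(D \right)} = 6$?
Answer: $- \frac{655898}{7} \approx -93700.0$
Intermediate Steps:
$d{\left(B \right)} = -1 + \frac{2 B \left(7 + B\right)}{7}$ ($d{\left(B \right)} = -1 + \frac{\left(B + B\right) \left(B + 7\right)}{7} = -1 + \frac{2 B \left(7 + B\right)}{7}$)
$- 71 d{\left(p{\left(-1 \right)} \right)} 62 = - 71 \left(-1 + 2 \cdot 6 + \frac{2 \cdot 6^{2}}{7}\right) 62 = - 71 \left(-1 + 12 + \frac{2}{7} \cdot 36\right) 62 = - 71 \left(-1 + 12 + \frac{72}{7}\right) 62 = \left(-71\right) \frac{149}{7} \cdot 62 = \left(- \frac{10579}{7}\right) 62 = - \frac{655898}{7}$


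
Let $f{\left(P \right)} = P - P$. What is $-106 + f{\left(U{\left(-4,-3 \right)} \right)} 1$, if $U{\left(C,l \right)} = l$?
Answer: $-106$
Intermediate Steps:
$f{\left(P \right)} = 0$
$-106 + f{\left(U{\left(-4,-3 \right)} \right)} 1 = -106 + 0 \cdot 1 = -106 + 0 = -106$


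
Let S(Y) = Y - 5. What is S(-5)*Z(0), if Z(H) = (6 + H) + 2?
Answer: -80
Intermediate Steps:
Z(H) = 8 + H
S(Y) = -5 + Y
S(-5)*Z(0) = (-5 - 5)*(8 + 0) = -10*8 = -80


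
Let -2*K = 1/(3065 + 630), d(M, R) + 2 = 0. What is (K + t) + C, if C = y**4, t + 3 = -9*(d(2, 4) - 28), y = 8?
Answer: 32242569/7390 ≈ 4363.0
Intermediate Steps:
d(M, R) = -2 (d(M, R) = -2 + 0 = -2)
t = 267 (t = -3 - 9*(-2 - 28) = -3 - 9*(-30) = -3 + 270 = 267)
K = -1/7390 (K = -1/(2*(3065 + 630)) = -1/2/3695 = -1/2*1/3695 = -1/7390 ≈ -0.00013532)
C = 4096 (C = 8**4 = 4096)
(K + t) + C = (-1/7390 + 267) + 4096 = 1973129/7390 + 4096 = 32242569/7390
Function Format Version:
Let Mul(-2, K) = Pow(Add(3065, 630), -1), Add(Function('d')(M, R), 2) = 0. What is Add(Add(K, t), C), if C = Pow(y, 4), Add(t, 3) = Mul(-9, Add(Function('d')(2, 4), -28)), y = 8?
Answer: Rational(32242569, 7390) ≈ 4363.0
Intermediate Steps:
Function('d')(M, R) = -2 (Function('d')(M, R) = Add(-2, 0) = -2)
t = 267 (t = Add(-3, Mul(-9, Add(-2, -28))) = Add(-3, Mul(-9, -30)) = Add(-3, 270) = 267)
K = Rational(-1, 7390) (K = Mul(Rational(-1, 2), Pow(Add(3065, 630), -1)) = Mul(Rational(-1, 2), Pow(3695, -1)) = Mul(Rational(-1, 2), Rational(1, 3695)) = Rational(-1, 7390) ≈ -0.00013532)
C = 4096 (C = Pow(8, 4) = 4096)
Add(Add(K, t), C) = Add(Add(Rational(-1, 7390), 267), 4096) = Add(Rational(1973129, 7390), 4096) = Rational(32242569, 7390)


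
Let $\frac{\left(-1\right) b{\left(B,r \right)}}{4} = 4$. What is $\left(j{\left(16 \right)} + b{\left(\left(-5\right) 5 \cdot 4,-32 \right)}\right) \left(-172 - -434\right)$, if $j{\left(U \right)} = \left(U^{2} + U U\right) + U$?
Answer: $134144$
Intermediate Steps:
$b{\left(B,r \right)} = -16$ ($b{\left(B,r \right)} = \left(-4\right) 4 = -16$)
$j{\left(U \right)} = U + 2 U^{2}$ ($j{\left(U \right)} = \left(U^{2} + U^{2}\right) + U = 2 U^{2} + U = U + 2 U^{2}$)
$\left(j{\left(16 \right)} + b{\left(\left(-5\right) 5 \cdot 4,-32 \right)}\right) \left(-172 - -434\right) = \left(16 \left(1 + 2 \cdot 16\right) - 16\right) \left(-172 - -434\right) = \left(16 \left(1 + 32\right) - 16\right) \left(-172 + 434\right) = \left(16 \cdot 33 - 16\right) 262 = \left(528 - 16\right) 262 = 512 \cdot 262 = 134144$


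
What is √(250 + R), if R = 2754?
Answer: 2*√751 ≈ 54.809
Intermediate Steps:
√(250 + R) = √(250 + 2754) = √3004 = 2*√751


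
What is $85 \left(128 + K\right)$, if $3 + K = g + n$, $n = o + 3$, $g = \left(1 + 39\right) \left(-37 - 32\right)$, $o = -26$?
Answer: $-225930$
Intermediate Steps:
$g = -2760$ ($g = 40 \left(-69\right) = -2760$)
$n = -23$ ($n = -26 + 3 = -23$)
$K = -2786$ ($K = -3 - 2783 = -2786$)
$85 \left(128 + K\right) = 85 \left(128 - 2786\right) = 85 \left(-2658\right) = -225930$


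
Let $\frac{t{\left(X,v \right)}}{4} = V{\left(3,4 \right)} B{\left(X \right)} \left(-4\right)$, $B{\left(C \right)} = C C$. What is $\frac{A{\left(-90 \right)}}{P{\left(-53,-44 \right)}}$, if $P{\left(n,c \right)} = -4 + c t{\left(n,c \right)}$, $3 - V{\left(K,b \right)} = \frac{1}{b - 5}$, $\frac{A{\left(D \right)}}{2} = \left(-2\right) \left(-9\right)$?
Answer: $\frac{9}{1977535} \approx 4.5511 \cdot 10^{-6}$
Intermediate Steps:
$A{\left(D \right)} = 36$ ($A{\left(D \right)} = 2 \left(\left(-2\right) \left(-9\right)\right) = 2 \cdot 18 = 36$)
$B{\left(C \right)} = C^{2}$
$V{\left(K,b \right)} = 3 - \frac{1}{-5 + b}$ ($V{\left(K,b \right)} = 3 - \frac{1}{b - 5} = 3 - \frac{1}{-5 + b}$)
$t{\left(X,v \right)} = - 64 X^{2}$ ($t{\left(X,v \right)} = 4 \frac{-16 + 3 \cdot 4}{-5 + 4} X^{2} \left(-4\right) = 4 \frac{-16 + 12}{-1} X^{2} \left(-4\right) = 4 \left(-1\right) \left(-4\right) X^{2} \left(-4\right) = 4 \cdot 4 X^{2} \left(-4\right) = 4 \left(- 16 X^{2}\right) = - 64 X^{2}$)
$P{\left(n,c \right)} = -4 - 64 c n^{2}$ ($P{\left(n,c \right)} = -4 + c \left(- 64 n^{2}\right) = -4 - 64 c n^{2}$)
$\frac{A{\left(-90 \right)}}{P{\left(-53,-44 \right)}} = \frac{36}{-4 - - 2816 \left(-53\right)^{2}} = \frac{36}{-4 - \left(-2816\right) 2809} = \frac{36}{-4 + 7910144} = \frac{36}{7910140} = 36 \cdot \frac{1}{7910140} = \frac{9}{1977535}$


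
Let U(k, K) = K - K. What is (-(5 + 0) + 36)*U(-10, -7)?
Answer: 0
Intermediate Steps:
U(k, K) = 0
(-(5 + 0) + 36)*U(-10, -7) = (-(5 + 0) + 36)*0 = (-1*5 + 36)*0 = (-5 + 36)*0 = 31*0 = 0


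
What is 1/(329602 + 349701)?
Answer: 1/679303 ≈ 1.4721e-6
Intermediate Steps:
1/(329602 + 349701) = 1/679303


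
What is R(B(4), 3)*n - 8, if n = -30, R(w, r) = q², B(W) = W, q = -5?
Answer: -758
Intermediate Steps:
R(w, r) = 25 (R(w, r) = (-5)² = 25)
R(B(4), 3)*n - 8 = 25*(-30) - 8 = -750 - 8 = -758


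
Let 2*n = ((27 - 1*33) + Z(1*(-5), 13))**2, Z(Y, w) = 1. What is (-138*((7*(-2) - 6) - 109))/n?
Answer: 35604/25 ≈ 1424.2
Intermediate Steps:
n = 25/2 (n = ((27 - 1*33) + 1)**2/2 = ((27 - 33) + 1)**2/2 = (-6 + 1)**2/2 = (1/2)*(-5)**2 = (1/2)*25 = 25/2 ≈ 12.500)
(-138*((7*(-2) - 6) - 109))/n = (-138*((7*(-2) - 6) - 109))/(25/2) = -138*((-14 - 6) - 109)*(2/25) = -138*(-20 - 109)*(2/25) = -138*(-129)*(2/25) = 17802*(2/25) = 35604/25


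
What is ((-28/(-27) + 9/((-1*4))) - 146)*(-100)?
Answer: 397475/27 ≈ 14721.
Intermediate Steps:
((-28/(-27) + 9/((-1*4))) - 146)*(-100) = ((-28*(-1/27) + 9/(-4)) - 146)*(-100) = ((28/27 + 9*(-1/4)) - 146)*(-100) = ((28/27 - 9/4) - 146)*(-100) = (-131/108 - 146)*(-100) = -15899/108*(-100) = 397475/27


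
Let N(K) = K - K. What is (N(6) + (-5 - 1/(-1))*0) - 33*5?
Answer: -165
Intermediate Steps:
N(K) = 0
(N(6) + (-5 - 1/(-1))*0) - 33*5 = (0 + (-5 - 1/(-1))*0) - 33*5 = (0 + (-5 - 1*(-1))*0) - 165 = (0 + (-5 + 1)*0) - 165 = (0 - 4*0) - 165 = (0 + 0) - 165 = 0 - 165 = -165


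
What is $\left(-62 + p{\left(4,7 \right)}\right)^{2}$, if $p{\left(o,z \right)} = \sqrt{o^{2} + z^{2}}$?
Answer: $\left(62 - \sqrt{65}\right)^{2} \approx 2909.3$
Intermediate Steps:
$\left(-62 + p{\left(4,7 \right)}\right)^{2} = \left(-62 + \sqrt{4^{2} + 7^{2}}\right)^{2} = \left(-62 + \sqrt{16 + 49}\right)^{2} = \left(-62 + \sqrt{65}\right)^{2}$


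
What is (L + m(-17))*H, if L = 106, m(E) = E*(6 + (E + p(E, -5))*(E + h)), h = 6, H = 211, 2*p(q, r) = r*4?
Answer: -1064495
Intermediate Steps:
p(q, r) = 2*r (p(q, r) = (r*4)/2 = (4*r)/2 = 2*r)
m(E) = E*(6 + (-10 + E)*(6 + E)) (m(E) = E*(6 + (E + 2*(-5))*(E + 6)) = E*(6 + (E - 10)*(6 + E)) = E*(6 + (-10 + E)*(6 + E)))
(L + m(-17))*H = (106 - 17*(-54 + (-17)**2 - 4*(-17)))*211 = (106 - 17*(-54 + 289 + 68))*211 = (106 - 17*303)*211 = (106 - 5151)*211 = -5045*211 = -1064495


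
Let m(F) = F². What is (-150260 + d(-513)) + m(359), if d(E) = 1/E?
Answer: -10967428/513 ≈ -21379.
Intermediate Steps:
(-150260 + d(-513)) + m(359) = (-150260 + 1/(-513)) + 359² = (-150260 - 1/513) + 128881 = -77083381/513 + 128881 = -10967428/513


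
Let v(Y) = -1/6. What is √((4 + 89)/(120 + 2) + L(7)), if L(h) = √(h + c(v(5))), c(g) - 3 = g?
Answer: √(102114 + 22326*√354)/366 ≈ 1.9744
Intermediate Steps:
v(Y) = -⅙ (v(Y) = -1*⅙ = -⅙)
c(g) = 3 + g
L(h) = √(17/6 + h) (L(h) = √(h + (3 - ⅙)) = √(h + 17/6) = √(17/6 + h))
√((4 + 89)/(120 + 2) + L(7)) = √((4 + 89)/(120 + 2) + √(102 + 36*7)/6) = √(93/122 + √(102 + 252)/6) = √(93*(1/122) + √354/6) = √(93/122 + √354/6)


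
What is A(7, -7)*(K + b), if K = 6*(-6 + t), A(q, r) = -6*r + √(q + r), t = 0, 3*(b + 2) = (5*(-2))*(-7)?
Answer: -616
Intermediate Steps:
b = 64/3 (b = -2 + ((5*(-2))*(-7))/3 = -2 + (-10*(-7))/3 = -2 + (⅓)*70 = -2 + 70/3 = 64/3 ≈ 21.333)
A(q, r) = √(q + r) - 6*r
K = -36 (K = 6*(-6 + 0) = 6*(-6) = -36)
A(7, -7)*(K + b) = (√(7 - 7) - 6*(-7))*(-36 + 64/3) = (√0 + 42)*(-44/3) = (0 + 42)*(-44/3) = 42*(-44/3) = -616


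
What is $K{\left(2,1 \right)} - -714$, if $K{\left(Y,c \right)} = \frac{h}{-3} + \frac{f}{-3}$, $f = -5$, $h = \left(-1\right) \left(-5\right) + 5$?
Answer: $\frac{2137}{3} \approx 712.33$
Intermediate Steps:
$h = 10$ ($h = 5 + 5 = 10$)
$K{\left(Y,c \right)} = - \frac{5}{3}$ ($K{\left(Y,c \right)} = \frac{10}{-3} - \frac{5}{-3} = 10 \left(- \frac{1}{3}\right) - - \frac{5}{3} = - \frac{10}{3} + \frac{5}{3} = - \frac{5}{3}$)
$K{\left(2,1 \right)} - -714 = - \frac{5}{3} - -714 = - \frac{5}{3} + 714 = \frac{2137}{3}$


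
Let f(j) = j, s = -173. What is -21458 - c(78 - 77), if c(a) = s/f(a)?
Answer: -21285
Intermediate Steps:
c(a) = -173/a
-21458 - c(78 - 77) = -21458 - (-173)/(78 - 77) = -21458 - (-173)/1 = -21458 - (-173) = -21458 - 1*(-173) = -21458 + 173 = -21285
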